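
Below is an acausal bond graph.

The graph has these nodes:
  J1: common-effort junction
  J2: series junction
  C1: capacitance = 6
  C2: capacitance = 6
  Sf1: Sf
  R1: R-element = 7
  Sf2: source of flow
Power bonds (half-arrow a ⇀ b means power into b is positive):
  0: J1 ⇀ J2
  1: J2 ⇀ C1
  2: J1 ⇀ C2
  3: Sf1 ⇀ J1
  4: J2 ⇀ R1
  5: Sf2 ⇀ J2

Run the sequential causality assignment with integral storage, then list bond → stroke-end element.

#0 stroke at J2
#1 stroke at J2
#2 stroke at J1
#3 stroke at Sf1
#4 stroke at J2
#5 stroke at Sf2

b3 →Sf1  (Sf1 (Sf) sets flow on bond)
b5 →Sf2  (Sf2 fixes flow; stroke at Sf2)
b0 →J2  (J2 flow already set via bond 5)
b1 →J2  (J2: bond 5 brought flow, rest push out)
b4 →J2  (J2 flow already set via bond 5)
b2 →J1  (only one effort-in slot at J1)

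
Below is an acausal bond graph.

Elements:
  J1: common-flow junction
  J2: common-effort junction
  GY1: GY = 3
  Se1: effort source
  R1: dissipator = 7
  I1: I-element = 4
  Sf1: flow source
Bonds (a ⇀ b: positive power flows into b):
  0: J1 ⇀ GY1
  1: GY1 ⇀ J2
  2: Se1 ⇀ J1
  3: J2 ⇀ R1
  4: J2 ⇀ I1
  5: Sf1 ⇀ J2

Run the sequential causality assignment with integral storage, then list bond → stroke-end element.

b0 stroke→GY1
b1 stroke→GY1
b2 stroke→J1
b3 stroke→J2
b4 stroke→I1
b5 stroke→Sf1

b2 stroke→J1  (Se1 (Se) sets effort on bond)
b5 stroke→Sf1  (Sf1 (Sf) sets flow on bond)
b0 stroke→GY1  (closing 1-jn rule on J1)
b1 stroke→GY1  (GY1: gyrator matches bond 0)
b4 stroke→I1  (I1 outputs flow p/I1)
b3 stroke→J2  (J2 needs exactly one e-in)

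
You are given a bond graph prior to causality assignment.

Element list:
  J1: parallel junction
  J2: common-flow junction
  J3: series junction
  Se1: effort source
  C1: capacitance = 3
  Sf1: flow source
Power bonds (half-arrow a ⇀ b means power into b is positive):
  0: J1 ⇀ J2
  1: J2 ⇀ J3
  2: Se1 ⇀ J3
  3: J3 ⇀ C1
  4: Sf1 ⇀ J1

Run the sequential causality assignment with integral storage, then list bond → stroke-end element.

b0 stroke→J1
b1 stroke→J2
b2 stroke→J3
b3 stroke→J3
b4 stroke→Sf1

#2 stroke at J3  (Se1: effort source, stroke at far end)
#4 stroke at Sf1  (Sf1: flow source, stroke at near end)
#0 stroke at J1  (only one effort-in slot at J1)
#1 stroke at J2  (J2 flow already set via bond 0)
#3 stroke at J3  (J3 flow already set via bond 1)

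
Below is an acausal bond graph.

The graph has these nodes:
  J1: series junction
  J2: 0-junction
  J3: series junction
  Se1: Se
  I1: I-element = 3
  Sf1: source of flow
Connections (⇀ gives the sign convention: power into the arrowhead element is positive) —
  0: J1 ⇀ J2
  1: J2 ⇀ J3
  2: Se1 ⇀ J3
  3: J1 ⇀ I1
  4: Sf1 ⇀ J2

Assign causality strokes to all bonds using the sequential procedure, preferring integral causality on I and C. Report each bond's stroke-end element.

b0 stroke→J1
b1 stroke→J2
b2 stroke→J3
b3 stroke→I1
b4 stroke→Sf1

b2 stroke→J3  (Se1: effort source, stroke at far end)
b4 stroke→Sf1  (Sf1 (Sf) sets flow on bond)
b1 stroke→J2  (only one flow-in slot at J3)
b0 stroke→J1  (common-e at J2 fixed by 1)
b3 stroke→I1  (J1: last free bond brings flow in)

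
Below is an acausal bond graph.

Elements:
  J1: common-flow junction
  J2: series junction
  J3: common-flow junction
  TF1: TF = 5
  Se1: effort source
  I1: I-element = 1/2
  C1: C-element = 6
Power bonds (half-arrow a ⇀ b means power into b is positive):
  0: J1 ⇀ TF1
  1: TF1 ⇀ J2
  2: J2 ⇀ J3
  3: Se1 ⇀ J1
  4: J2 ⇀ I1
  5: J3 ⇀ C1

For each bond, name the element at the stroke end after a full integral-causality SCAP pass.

β3 stroke→J1  (Se1 (Se) sets effort on bond)
β0 stroke→TF1  (J1 needs exactly one f-in)
β1 stroke→J2  (TF1: transformer flips bond 0)
β4 stroke→I1  (I1 outputs flow p/I1)
β2 stroke→J2  (1-jn J2 has f-setter on 4)
β5 stroke→J3  (common-f at J3 fixed by 2)

β0 →TF1
β1 →J2
β2 →J2
β3 →J1
β4 →I1
β5 →J3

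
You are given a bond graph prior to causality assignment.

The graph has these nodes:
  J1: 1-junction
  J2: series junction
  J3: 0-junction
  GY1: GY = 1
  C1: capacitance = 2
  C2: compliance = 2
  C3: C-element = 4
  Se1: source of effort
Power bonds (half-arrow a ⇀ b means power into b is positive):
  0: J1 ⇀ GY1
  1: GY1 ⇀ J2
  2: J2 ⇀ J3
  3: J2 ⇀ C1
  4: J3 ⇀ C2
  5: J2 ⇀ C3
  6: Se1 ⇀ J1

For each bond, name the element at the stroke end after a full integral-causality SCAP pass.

#6 stroke at J1  (source Se1 imposes e)
#0 stroke at GY1  (J1: last free bond brings flow in)
#1 stroke at GY1  (GY1: gyrator matches bond 0)
#2 stroke at J2  (common-f at J2 fixed by 1)
#3 stroke at J2  (J2 flow already set via bond 1)
#5 stroke at J2  (common-f at J2 fixed by 1)
#4 stroke at J3  (only one effort-in slot at J3)

β0 →GY1
β1 →GY1
β2 →J2
β3 →J2
β4 →J3
β5 →J2
β6 →J1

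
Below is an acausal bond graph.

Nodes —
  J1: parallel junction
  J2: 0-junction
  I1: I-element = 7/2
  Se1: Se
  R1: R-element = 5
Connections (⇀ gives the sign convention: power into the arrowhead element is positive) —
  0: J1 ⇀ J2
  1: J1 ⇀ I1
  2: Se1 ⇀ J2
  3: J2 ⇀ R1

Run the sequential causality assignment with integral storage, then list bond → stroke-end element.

β2 →J2  (Se1 (Se) sets effort on bond)
β0 →J1  (0-jn J2 has e-setter on 2)
β3 →R1  (common-e at J2 fixed by 2)
β1 →I1  (0-jn J1 has e-setter on 0)

β0 |J1
β1 |I1
β2 |J2
β3 |R1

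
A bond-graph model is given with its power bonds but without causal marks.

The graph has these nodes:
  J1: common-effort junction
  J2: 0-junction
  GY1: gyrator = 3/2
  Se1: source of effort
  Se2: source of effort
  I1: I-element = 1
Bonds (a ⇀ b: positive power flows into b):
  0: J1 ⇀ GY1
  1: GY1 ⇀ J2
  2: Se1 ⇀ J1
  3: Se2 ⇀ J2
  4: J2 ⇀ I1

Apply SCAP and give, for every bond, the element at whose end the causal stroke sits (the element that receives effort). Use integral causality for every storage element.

b2 stroke at J1  (Se1: effort source, stroke at far end)
b3 stroke at J2  (Se2: effort source, stroke at far end)
b0 stroke at GY1  (J1: bond 2 brought effort, rest push out)
b1 stroke at GY1  (0-jn J2 has e-setter on 3)
b4 stroke at I1  (common-e at J2 fixed by 3)

bond 0 stroke at GY1
bond 1 stroke at GY1
bond 2 stroke at J1
bond 3 stroke at J2
bond 4 stroke at I1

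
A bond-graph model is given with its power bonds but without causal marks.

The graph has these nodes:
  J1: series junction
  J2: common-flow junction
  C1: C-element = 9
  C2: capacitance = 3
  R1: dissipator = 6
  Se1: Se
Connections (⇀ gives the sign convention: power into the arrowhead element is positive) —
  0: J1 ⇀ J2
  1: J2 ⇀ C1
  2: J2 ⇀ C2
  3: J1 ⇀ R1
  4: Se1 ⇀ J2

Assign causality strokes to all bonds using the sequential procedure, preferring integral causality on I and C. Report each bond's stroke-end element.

bond 0 stroke at J1
bond 1 stroke at J2
bond 2 stroke at J2
bond 3 stroke at R1
bond 4 stroke at J2

#4 stroke at J2  (source Se1 imposes e)
#1 stroke at J2  (C1: C, integral causality)
#2 stroke at J2  (prefer integral on C2)
#0 stroke at J1  (closing 1-jn rule on J2)
#3 stroke at R1  (only one flow-in slot at J1)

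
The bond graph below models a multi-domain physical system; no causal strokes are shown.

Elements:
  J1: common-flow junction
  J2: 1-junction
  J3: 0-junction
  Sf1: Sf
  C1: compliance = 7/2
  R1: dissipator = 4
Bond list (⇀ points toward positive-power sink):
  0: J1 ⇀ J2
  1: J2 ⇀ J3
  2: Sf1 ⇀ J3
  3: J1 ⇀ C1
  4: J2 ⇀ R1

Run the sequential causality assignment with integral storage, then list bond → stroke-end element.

β2 stroke at Sf1  (Sf1 fixes flow; stroke at Sf1)
β1 stroke at J3  (only one effort-in slot at J3)
β0 stroke at J2  (J2 flow already set via bond 1)
β4 stroke at J2  (J2 flow already set via bond 1)
β3 stroke at J1  (1-jn J1 has f-setter on 0)

β0 stroke at J2
β1 stroke at J3
β2 stroke at Sf1
β3 stroke at J1
β4 stroke at J2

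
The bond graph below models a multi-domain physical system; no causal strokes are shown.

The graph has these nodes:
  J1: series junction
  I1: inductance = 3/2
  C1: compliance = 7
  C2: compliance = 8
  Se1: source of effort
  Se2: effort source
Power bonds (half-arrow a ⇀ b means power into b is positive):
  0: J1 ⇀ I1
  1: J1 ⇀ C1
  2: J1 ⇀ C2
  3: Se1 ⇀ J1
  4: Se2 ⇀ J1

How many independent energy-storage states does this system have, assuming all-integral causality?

3  (C1, C2, I1 all integral)

β3 stroke→J1  (Se1: effort source, stroke at far end)
β4 stroke→J1  (Se2 fixes effort; stroke away)
β0 stroke→I1  (I1 outputs flow p/I1)
β1 stroke→J1  (1-jn J1 has f-setter on 0)
β2 stroke→J1  (1-jn J1 has f-setter on 0)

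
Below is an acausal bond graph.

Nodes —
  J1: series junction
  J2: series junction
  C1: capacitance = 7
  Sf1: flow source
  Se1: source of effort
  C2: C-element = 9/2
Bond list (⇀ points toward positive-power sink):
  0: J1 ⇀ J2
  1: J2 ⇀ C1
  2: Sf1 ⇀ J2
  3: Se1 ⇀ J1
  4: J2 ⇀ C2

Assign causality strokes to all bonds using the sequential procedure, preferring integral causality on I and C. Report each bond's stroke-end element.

bond 0 stroke→J2
bond 1 stroke→J2
bond 2 stroke→Sf1
bond 3 stroke→J1
bond 4 stroke→J2

b2 →Sf1  (Sf1 (Sf) sets flow on bond)
b3 →J1  (Se1 fixes effort; stroke away)
b0 →J2  (only one flow-in slot at J1)
b1 →J2  (J2: bond 2 brought flow, rest push out)
b4 →J2  (common-f at J2 fixed by 2)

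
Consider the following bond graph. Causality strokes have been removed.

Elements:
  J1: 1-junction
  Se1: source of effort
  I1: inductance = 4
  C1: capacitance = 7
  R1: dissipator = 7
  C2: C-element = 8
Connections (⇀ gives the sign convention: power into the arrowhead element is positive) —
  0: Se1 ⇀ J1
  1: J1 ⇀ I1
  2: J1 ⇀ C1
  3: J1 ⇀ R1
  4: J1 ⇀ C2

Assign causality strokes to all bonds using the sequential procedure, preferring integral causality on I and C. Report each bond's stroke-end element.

bond 0 stroke→J1
bond 1 stroke→I1
bond 2 stroke→J1
bond 3 stroke→J1
bond 4 stroke→J1

β0 |J1  (Se1: effort source, stroke at far end)
β1 |I1  (I1 integral (f out))
β2 |J1  (J1 flow already set via bond 1)
β3 |J1  (1-jn J1 has f-setter on 1)
β4 |J1  (1-jn J1 has f-setter on 1)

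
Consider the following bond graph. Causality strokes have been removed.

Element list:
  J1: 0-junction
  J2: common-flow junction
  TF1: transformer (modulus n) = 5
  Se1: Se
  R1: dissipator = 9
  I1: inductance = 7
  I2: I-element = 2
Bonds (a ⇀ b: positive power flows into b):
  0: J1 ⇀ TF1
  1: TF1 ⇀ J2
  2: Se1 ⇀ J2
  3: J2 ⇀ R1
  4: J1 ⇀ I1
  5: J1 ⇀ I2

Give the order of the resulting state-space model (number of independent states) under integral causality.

#2 stroke at J2  (Se1: effort source, stroke at far end)
#4 stroke at I1  (I1 outputs flow p/I1)
#5 stroke at I2  (I2 integral (f out))
#0 stroke at J1  (J1 needs exactly one e-in)
#1 stroke at TF1  (through TF1, causality passes straight; one stroke at TF1)
#3 stroke at J2  (J2 flow already set via bond 1)

2  (I1, I2 all integral)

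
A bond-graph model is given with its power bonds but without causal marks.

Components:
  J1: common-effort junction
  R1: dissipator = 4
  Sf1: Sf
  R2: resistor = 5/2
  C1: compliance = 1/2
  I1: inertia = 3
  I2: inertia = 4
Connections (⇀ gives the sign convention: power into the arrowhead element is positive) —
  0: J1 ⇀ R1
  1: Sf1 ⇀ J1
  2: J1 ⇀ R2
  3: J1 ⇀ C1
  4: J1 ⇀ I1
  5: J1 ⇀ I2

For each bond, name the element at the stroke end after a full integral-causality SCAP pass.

bond 1 stroke→Sf1  (source Sf1 imposes f)
bond 3 stroke→J1  (C1 outputs effort q/C1)
bond 0 stroke→R1  (common-e at J1 fixed by 3)
bond 2 stroke→R2  (J1: bond 3 brought effort, rest push out)
bond 4 stroke→I1  (J1: bond 3 brought effort, rest push out)
bond 5 stroke→I2  (J1 effort already set via bond 3)

#0 |R1
#1 |Sf1
#2 |R2
#3 |J1
#4 |I1
#5 |I2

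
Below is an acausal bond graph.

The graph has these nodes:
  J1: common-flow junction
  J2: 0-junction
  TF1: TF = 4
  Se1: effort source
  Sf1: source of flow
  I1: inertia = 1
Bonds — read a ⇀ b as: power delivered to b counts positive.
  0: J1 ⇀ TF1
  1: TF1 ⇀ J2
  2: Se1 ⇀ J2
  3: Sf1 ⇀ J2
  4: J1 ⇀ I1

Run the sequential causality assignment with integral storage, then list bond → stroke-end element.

β0 |J1
β1 |TF1
β2 |J2
β3 |Sf1
β4 |I1

#2 stroke→J2  (Se1 fixes effort; stroke away)
#3 stroke→Sf1  (Sf1 (Sf) sets flow on bond)
#1 stroke→TF1  (J2: bond 2 brought effort, rest push out)
#0 stroke→J1  (through TF1, causality passes straight; one stroke at TF1)
#4 stroke→I1  (only one flow-in slot at J1)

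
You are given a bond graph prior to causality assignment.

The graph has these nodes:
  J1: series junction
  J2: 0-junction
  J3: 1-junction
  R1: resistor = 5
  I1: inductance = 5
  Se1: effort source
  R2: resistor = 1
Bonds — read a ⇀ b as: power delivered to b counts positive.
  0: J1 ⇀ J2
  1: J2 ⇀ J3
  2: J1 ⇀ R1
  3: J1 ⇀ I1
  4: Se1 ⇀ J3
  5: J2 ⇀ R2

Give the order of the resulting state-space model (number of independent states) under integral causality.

1  (I1 all integral)

b4 →J3  (Se1: effort source, stroke at far end)
b1 →J2  (J3 needs exactly one f-in)
b0 →J1  (J2: bond 1 brought effort, rest push out)
b5 →R2  (J2: bond 1 brought effort, rest push out)
b3 →I1  (prefer integral on I1)
b2 →J1  (J1: bond 3 brought flow, rest push out)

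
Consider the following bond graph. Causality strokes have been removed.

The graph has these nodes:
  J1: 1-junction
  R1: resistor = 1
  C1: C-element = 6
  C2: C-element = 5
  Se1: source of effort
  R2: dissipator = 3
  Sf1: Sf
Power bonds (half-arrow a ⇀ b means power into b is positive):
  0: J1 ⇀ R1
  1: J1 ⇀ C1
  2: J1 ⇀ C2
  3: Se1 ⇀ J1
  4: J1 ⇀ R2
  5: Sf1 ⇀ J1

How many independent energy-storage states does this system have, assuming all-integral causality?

bond 3 stroke at J1  (Se1 (Se) sets effort on bond)
bond 5 stroke at Sf1  (Sf1 (Sf) sets flow on bond)
bond 0 stroke at J1  (J1: bond 5 brought flow, rest push out)
bond 1 stroke at J1  (J1 flow already set via bond 5)
bond 2 stroke at J1  (common-f at J1 fixed by 5)
bond 4 stroke at J1  (common-f at J1 fixed by 5)

2  (C1, C2 all integral)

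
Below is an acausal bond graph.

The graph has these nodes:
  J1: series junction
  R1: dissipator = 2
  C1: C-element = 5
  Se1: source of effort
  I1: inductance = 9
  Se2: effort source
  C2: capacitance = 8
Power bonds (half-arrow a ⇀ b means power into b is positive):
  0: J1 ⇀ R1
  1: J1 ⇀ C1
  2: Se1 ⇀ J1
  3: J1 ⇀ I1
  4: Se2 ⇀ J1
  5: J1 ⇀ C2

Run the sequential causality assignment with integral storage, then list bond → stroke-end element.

#2 stroke at J1  (Se1 (Se) sets effort on bond)
#4 stroke at J1  (Se2 fixes effort; stroke away)
#1 stroke at J1  (C1 outputs effort q/C1)
#3 stroke at I1  (I1 outputs flow p/I1)
#0 stroke at J1  (J1: bond 3 brought flow, rest push out)
#5 stroke at J1  (1-jn J1 has f-setter on 3)

#0 stroke at J1
#1 stroke at J1
#2 stroke at J1
#3 stroke at I1
#4 stroke at J1
#5 stroke at J1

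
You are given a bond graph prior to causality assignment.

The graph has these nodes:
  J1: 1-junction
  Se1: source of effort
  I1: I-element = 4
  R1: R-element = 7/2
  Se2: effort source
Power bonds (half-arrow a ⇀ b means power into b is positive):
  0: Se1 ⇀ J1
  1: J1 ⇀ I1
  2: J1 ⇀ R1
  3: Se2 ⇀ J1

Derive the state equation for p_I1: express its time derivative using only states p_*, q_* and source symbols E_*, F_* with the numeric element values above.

b0 stroke→J1  (Se1 fixes effort; stroke away)
b3 stroke→J1  (Se2: effort source, stroke at far end)
b1 stroke→I1  (I1: I, integral causality)
b2 stroke→J1  (J1: bond 1 brought flow, rest push out)

dp_I1/dt = E_Se1 + E_Se2 - 7*p_I1/8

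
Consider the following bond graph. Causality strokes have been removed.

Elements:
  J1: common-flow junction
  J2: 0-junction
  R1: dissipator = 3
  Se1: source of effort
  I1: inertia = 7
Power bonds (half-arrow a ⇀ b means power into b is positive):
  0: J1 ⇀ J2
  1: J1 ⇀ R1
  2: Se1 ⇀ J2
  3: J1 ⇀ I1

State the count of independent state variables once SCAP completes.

#2 stroke at J2  (Se1 (Se) sets effort on bond)
#0 stroke at J1  (J2: bond 2 brought effort, rest push out)
#3 stroke at I1  (I1 integral (f out))
#1 stroke at J1  (common-f at J1 fixed by 3)

1  (I1 all integral)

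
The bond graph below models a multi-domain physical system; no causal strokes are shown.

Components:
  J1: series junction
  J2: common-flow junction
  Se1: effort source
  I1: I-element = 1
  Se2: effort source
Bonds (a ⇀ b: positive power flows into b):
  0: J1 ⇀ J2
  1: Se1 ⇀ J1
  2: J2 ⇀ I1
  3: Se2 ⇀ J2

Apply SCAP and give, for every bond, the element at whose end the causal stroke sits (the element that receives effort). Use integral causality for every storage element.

β0 stroke→J2
β1 stroke→J1
β2 stroke→I1
β3 stroke→J2

β1 |J1  (source Se1 imposes e)
β3 |J2  (Se2 fixes effort; stroke away)
β0 |J2  (closing 1-jn rule on J1)
β2 |I1  (J2 needs exactly one f-in)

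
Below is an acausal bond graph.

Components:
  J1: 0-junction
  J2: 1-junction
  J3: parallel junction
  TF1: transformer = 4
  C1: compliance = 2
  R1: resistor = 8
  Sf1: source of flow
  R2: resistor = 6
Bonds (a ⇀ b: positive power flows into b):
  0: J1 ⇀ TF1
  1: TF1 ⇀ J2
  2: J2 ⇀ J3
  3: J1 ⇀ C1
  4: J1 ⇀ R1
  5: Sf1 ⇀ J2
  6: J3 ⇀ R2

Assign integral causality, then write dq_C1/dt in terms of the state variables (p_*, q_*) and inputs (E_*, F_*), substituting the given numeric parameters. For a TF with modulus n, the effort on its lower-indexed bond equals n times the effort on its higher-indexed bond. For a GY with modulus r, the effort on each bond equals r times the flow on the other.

dq_C1/dt = -F_Sf1/4 - q_C1/16

β5 stroke→Sf1  (Sf1 (Sf) sets flow on bond)
β1 stroke→J2  (J2: bond 5 brought flow, rest push out)
β2 stroke→J2  (J2: bond 5 brought flow, rest push out)
β6 stroke→J3  (J3: last free bond brings effort in)
β0 stroke→TF1  (through TF1, causality passes straight; one stroke at TF1)
β3 stroke→J1  (C1 outputs effort q/C1)
β4 stroke→R1  (J1: bond 3 brought effort, rest push out)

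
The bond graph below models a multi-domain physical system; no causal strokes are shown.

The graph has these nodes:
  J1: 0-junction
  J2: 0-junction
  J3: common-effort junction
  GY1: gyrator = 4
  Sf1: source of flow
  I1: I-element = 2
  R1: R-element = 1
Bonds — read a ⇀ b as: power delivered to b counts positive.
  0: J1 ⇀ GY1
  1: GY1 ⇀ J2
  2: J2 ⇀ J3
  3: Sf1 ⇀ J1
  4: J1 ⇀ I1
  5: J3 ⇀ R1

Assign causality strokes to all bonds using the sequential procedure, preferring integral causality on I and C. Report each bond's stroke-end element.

bond 3 →Sf1  (Sf1 fixes flow; stroke at Sf1)
bond 4 →I1  (I1 integral (f out))
bond 0 →J1  (J1 needs exactly one e-in)
bond 1 →J2  (through GY1, causality inverts; strokes same side of GY1)
bond 2 →J3  (common-e at J2 fixed by 1)
bond 5 →R1  (common-e at J3 fixed by 2)

bond 0 stroke at J1
bond 1 stroke at J2
bond 2 stroke at J3
bond 3 stroke at Sf1
bond 4 stroke at I1
bond 5 stroke at R1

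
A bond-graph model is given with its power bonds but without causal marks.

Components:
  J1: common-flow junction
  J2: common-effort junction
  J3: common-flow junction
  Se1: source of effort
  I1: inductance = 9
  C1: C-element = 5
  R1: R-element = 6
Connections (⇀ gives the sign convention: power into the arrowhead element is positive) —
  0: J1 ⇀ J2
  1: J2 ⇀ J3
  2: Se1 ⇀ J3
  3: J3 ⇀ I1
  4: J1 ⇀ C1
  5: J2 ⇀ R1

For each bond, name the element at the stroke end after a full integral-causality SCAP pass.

#2 stroke→J3  (Se1 (Se) sets effort on bond)
#3 stroke→I1  (I1: I, integral causality)
#1 stroke→J3  (common-f at J3 fixed by 3)
#4 stroke→J1  (C1 integral (e out))
#0 stroke→J2  (J1 needs exactly one f-in)
#5 stroke→R1  (J2 effort already set via bond 0)

#0 stroke at J2
#1 stroke at J3
#2 stroke at J3
#3 stroke at I1
#4 stroke at J1
#5 stroke at R1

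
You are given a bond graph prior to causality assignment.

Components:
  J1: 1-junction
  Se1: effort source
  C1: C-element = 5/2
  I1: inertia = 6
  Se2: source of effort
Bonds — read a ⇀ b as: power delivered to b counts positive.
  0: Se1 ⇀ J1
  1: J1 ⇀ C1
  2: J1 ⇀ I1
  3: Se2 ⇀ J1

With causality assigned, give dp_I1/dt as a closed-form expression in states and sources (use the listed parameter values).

dp_I1/dt = E_Se1 + E_Se2 - 2*q_C1/5

b0 stroke→J1  (source Se1 imposes e)
b3 stroke→J1  (Se2: effort source, stroke at far end)
b1 stroke→J1  (C1: C, integral causality)
b2 stroke→I1  (J1: last free bond brings flow in)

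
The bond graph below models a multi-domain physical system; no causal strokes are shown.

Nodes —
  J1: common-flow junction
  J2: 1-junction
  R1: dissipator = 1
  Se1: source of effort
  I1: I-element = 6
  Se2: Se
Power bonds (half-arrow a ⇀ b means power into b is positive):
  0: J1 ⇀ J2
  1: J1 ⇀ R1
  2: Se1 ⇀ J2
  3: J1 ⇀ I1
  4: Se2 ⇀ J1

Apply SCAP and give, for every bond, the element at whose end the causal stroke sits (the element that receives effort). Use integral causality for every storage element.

bond 2 |J2  (Se1: effort source, stroke at far end)
bond 4 |J1  (Se2 fixes effort; stroke away)
bond 0 |J1  (only one flow-in slot at J2)
bond 3 |I1  (I1 integral (f out))
bond 1 |J1  (J1: bond 3 brought flow, rest push out)

#0 stroke at J1
#1 stroke at J1
#2 stroke at J2
#3 stroke at I1
#4 stroke at J1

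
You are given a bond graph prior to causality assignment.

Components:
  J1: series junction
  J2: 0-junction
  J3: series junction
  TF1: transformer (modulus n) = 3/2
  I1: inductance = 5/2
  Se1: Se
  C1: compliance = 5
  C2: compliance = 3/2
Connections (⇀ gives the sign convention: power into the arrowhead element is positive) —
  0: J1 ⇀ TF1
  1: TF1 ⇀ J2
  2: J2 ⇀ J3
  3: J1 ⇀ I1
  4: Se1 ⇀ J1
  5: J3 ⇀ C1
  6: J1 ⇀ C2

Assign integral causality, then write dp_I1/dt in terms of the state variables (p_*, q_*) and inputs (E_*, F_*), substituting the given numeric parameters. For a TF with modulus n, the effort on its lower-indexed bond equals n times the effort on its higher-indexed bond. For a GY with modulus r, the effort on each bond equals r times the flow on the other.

dp_I1/dt = E_Se1 - 3*q_C1/10 - 2*q_C2/3

b4 →J1  (Se1 (Se) sets effort on bond)
b3 →I1  (I1 integral (f out))
b0 →J1  (J1: bond 3 brought flow, rest push out)
b6 →J1  (1-jn J1 has f-setter on 3)
b1 →TF1  (TF1 one-in-one-out from 0)
b2 →J2  (only one effort-in slot at J2)
b5 →J3  (common-f at J3 fixed by 2)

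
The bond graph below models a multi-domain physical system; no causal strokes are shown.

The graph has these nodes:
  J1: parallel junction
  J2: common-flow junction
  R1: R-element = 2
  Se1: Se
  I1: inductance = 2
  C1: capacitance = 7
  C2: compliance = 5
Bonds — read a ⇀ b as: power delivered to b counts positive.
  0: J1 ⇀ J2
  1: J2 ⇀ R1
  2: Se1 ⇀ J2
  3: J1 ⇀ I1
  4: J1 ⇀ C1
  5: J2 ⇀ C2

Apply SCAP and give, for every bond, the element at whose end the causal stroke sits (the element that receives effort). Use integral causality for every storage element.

bond 0 stroke→J2
bond 1 stroke→R1
bond 2 stroke→J2
bond 3 stroke→I1
bond 4 stroke→J1
bond 5 stroke→J2

b2 →J2  (source Se1 imposes e)
b3 →I1  (I1 outputs flow p/I1)
b4 →J1  (C1 outputs effort q/C1)
b0 →J2  (common-e at J1 fixed by 4)
b5 →J2  (C2 integral (e out))
b1 →R1  (J2: last free bond brings flow in)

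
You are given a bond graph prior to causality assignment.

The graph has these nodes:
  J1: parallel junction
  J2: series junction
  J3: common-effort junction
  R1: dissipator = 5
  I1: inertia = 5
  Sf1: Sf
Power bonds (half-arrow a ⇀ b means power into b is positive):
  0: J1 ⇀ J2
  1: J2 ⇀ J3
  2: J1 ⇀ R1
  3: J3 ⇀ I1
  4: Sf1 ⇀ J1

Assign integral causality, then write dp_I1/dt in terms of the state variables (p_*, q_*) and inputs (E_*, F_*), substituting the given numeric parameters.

dp_I1/dt = 5*F_Sf1 - p_I1

β4 →Sf1  (Sf1 fixes flow; stroke at Sf1)
β3 →I1  (I1 outputs flow p/I1)
β1 →J3  (closing 0-jn rule on J3)
β0 →J2  (J2: bond 1 brought flow, rest push out)
β2 →J1  (J1: last free bond brings effort in)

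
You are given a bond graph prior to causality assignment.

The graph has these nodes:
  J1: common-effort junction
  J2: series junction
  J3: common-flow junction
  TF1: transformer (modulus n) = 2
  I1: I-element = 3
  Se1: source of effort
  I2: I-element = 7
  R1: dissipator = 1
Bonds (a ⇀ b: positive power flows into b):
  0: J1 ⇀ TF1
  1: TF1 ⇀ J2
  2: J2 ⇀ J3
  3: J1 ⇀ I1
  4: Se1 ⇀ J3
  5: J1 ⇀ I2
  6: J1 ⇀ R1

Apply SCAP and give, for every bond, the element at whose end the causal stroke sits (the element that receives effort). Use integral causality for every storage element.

β4 →J3  (source Se1 imposes e)
β2 →J2  (J3: last free bond brings flow in)
β1 →TF1  (J2: last free bond brings flow in)
β0 →J1  (TF1: transformer flips bond 1)
β3 →I1  (J1 effort already set via bond 0)
β5 →I2  (J1 effort already set via bond 0)
β6 →R1  (J1: bond 0 brought effort, rest push out)

bond 0 stroke→J1
bond 1 stroke→TF1
bond 2 stroke→J2
bond 3 stroke→I1
bond 4 stroke→J3
bond 5 stroke→I2
bond 6 stroke→R1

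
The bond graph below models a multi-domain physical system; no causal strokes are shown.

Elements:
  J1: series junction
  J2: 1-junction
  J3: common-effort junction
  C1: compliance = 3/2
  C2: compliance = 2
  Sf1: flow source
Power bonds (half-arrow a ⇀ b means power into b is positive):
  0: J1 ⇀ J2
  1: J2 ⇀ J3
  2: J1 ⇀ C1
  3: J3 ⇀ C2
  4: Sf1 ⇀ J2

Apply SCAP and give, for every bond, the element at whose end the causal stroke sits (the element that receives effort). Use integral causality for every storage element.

bond 4 |Sf1  (source Sf1 imposes f)
bond 0 |J2  (J2: bond 4 brought flow, rest push out)
bond 1 |J2  (J2: bond 4 brought flow, rest push out)
bond 3 |J3  (J3: last free bond brings effort in)
bond 2 |J1  (J1: bond 0 brought flow, rest push out)

b0 stroke at J2
b1 stroke at J2
b2 stroke at J1
b3 stroke at J3
b4 stroke at Sf1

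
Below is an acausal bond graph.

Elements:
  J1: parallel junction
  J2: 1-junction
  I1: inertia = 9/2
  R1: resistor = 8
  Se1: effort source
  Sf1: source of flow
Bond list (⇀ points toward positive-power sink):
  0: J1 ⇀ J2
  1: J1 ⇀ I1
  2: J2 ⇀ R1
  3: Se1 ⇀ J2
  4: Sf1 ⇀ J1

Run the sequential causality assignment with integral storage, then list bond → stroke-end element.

β3 →J2  (Se1: effort source, stroke at far end)
β4 →Sf1  (Sf1: flow source, stroke at near end)
β1 →I1  (prefer integral on I1)
β0 →J1  (only one effort-in slot at J1)
β2 →J2  (common-f at J2 fixed by 0)

bond 0 →J1
bond 1 →I1
bond 2 →J2
bond 3 →J2
bond 4 →Sf1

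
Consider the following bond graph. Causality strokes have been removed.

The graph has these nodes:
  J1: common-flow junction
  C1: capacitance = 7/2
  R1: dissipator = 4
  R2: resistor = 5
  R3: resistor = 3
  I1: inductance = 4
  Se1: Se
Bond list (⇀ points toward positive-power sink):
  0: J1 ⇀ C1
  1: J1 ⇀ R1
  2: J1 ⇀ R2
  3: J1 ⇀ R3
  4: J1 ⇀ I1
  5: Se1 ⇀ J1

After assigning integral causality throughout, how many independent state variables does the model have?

β5 →J1  (source Se1 imposes e)
β0 →J1  (prefer integral on C1)
β4 →I1  (I1 integral (f out))
β1 →J1  (J1: bond 4 brought flow, rest push out)
β2 →J1  (1-jn J1 has f-setter on 4)
β3 →J1  (J1: bond 4 brought flow, rest push out)

2  (C1, I1 all integral)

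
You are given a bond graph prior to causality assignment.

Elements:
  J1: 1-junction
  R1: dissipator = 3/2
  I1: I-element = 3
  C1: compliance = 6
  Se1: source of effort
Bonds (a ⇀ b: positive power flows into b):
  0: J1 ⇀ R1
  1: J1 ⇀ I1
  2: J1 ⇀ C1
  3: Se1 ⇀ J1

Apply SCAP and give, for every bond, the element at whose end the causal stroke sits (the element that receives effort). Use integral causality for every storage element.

#3 |J1  (Se1 fixes effort; stroke away)
#1 |I1  (I1: I, integral causality)
#0 |J1  (J1 flow already set via bond 1)
#2 |J1  (J1: bond 1 brought flow, rest push out)

bond 0 stroke at J1
bond 1 stroke at I1
bond 2 stroke at J1
bond 3 stroke at J1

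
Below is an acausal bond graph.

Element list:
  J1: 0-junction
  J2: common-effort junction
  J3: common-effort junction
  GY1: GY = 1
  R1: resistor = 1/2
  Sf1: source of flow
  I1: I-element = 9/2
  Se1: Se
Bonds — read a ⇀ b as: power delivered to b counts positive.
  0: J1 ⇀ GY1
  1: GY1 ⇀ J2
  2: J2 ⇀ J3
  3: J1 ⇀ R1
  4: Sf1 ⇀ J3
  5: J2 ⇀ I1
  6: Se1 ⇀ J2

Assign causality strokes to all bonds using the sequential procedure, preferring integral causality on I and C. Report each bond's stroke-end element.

#4 →Sf1  (source Sf1 imposes f)
#6 →J2  (Se1: effort source, stroke at far end)
#1 →GY1  (common-e at J2 fixed by 6)
#2 →J3  (common-e at J2 fixed by 6)
#5 →I1  (common-e at J2 fixed by 6)
#0 →GY1  (through GY1, causality inverts; strokes same side of GY1)
#3 →J1  (J1 needs exactly one e-in)

#0 stroke at GY1
#1 stroke at GY1
#2 stroke at J3
#3 stroke at J1
#4 stroke at Sf1
#5 stroke at I1
#6 stroke at J2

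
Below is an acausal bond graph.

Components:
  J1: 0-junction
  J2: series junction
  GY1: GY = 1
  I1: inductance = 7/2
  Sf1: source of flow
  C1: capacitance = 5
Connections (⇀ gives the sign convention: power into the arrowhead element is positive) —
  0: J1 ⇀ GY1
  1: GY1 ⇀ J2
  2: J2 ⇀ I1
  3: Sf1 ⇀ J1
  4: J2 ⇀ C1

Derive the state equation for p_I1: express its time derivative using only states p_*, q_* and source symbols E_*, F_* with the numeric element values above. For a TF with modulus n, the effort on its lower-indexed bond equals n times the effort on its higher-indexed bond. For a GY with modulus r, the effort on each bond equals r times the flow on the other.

#3 stroke at Sf1  (source Sf1 imposes f)
#0 stroke at J1  (only one effort-in slot at J1)
#1 stroke at J2  (GY1 both-in/both-out from 0)
#2 stroke at I1  (prefer integral on I1)
#4 stroke at J2  (1-jn J2 has f-setter on 2)

dp_I1/dt = F_Sf1 - q_C1/5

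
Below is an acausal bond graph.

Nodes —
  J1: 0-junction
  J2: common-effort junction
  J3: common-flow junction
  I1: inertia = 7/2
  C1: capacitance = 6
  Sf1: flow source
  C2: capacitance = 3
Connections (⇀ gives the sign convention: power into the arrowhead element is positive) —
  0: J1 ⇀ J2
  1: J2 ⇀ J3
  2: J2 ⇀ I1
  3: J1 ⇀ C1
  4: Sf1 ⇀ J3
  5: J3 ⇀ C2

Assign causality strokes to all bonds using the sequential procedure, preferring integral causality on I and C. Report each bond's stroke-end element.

bond 4 →Sf1  (Sf1 fixes flow; stroke at Sf1)
bond 1 →J3  (J3: bond 4 brought flow, rest push out)
bond 5 →J3  (1-jn J3 has f-setter on 4)
bond 2 →I1  (prefer integral on I1)
bond 0 →J2  (closing 0-jn rule on J2)
bond 3 →J1  (J1: last free bond brings effort in)

b0 |J2
b1 |J3
b2 |I1
b3 |J1
b4 |Sf1
b5 |J3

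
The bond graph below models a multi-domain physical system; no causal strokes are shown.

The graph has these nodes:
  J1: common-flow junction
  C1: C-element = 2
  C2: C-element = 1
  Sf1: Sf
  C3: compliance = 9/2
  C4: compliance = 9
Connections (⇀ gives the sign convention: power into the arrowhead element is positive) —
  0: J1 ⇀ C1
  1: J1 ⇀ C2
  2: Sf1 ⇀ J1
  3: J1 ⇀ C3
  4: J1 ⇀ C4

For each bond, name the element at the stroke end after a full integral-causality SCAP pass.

b2 |Sf1  (Sf1 fixes flow; stroke at Sf1)
b0 |J1  (J1: bond 2 brought flow, rest push out)
b1 |J1  (common-f at J1 fixed by 2)
b3 |J1  (common-f at J1 fixed by 2)
b4 |J1  (common-f at J1 fixed by 2)

β0 |J1
β1 |J1
β2 |Sf1
β3 |J1
β4 |J1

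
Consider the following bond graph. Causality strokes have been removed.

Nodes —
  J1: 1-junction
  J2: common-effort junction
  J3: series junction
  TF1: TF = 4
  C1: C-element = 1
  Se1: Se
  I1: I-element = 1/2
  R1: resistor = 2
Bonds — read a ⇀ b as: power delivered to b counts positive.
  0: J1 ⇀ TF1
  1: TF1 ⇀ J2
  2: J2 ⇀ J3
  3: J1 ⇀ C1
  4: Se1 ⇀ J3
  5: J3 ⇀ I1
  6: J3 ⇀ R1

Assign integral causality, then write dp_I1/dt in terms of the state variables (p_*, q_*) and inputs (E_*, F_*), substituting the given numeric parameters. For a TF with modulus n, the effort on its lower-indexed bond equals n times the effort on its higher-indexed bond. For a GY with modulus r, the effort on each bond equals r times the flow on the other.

dp_I1/dt = E_Se1 - 4*p_I1 - q_C1/4

bond 4 →J3  (source Se1 imposes e)
bond 3 →J1  (C1: C, integral causality)
bond 0 →TF1  (only one flow-in slot at J1)
bond 1 →J2  (TF1: transformer flips bond 0)
bond 2 →J3  (common-e at J2 fixed by 1)
bond 5 →I1  (I1 integral (f out))
bond 6 →J3  (1-jn J3 has f-setter on 5)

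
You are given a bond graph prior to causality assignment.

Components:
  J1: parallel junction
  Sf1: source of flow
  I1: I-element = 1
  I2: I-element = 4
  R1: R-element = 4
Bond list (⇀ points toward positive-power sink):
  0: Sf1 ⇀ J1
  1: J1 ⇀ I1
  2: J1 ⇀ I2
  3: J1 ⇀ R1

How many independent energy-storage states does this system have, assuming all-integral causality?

bond 0 stroke→Sf1  (Sf1 (Sf) sets flow on bond)
bond 1 stroke→I1  (I1 outputs flow p/I1)
bond 2 stroke→I2  (I2 outputs flow p/I2)
bond 3 stroke→J1  (J1 needs exactly one e-in)

2  (I1, I2 all integral)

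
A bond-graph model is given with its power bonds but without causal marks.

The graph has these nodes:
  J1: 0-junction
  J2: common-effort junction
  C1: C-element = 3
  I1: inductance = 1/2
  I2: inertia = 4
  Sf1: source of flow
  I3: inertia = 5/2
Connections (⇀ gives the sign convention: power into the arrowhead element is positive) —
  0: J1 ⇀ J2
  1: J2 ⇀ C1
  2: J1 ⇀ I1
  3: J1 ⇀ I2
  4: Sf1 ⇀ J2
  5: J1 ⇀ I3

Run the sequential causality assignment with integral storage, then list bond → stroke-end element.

b0 →J1
b1 →J2
b2 →I1
b3 →I2
b4 →Sf1
b5 →I3

bond 4 stroke→Sf1  (Sf1 fixes flow; stroke at Sf1)
bond 1 stroke→J2  (prefer integral on C1)
bond 0 stroke→J1  (J2: bond 1 brought effort, rest push out)
bond 2 stroke→I1  (J1: bond 0 brought effort, rest push out)
bond 3 stroke→I2  (common-e at J1 fixed by 0)
bond 5 stroke→I3  (J1 effort already set via bond 0)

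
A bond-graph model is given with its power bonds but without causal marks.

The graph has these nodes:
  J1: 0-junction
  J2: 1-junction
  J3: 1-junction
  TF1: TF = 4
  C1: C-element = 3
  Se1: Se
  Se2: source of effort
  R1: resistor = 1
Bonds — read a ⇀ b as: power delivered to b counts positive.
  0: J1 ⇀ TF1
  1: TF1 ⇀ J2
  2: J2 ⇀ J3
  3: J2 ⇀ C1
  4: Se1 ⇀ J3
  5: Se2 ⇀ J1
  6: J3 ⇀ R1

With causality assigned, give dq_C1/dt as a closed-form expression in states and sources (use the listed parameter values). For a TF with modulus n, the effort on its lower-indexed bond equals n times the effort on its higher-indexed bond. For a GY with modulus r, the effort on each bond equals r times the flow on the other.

bond 4 →J3  (source Se1 imposes e)
bond 5 →J1  (Se2: effort source, stroke at far end)
bond 0 →TF1  (J1 effort already set via bond 5)
bond 1 →J2  (TF TF1: opposite of bond 0)
bond 3 →J2  (C1 integral (e out))
bond 2 →J3  (J2: last free bond brings flow in)
bond 6 →R1  (J3 needs exactly one f-in)

dq_C1/dt = E_Se1 + E_Se2/4 - q_C1/3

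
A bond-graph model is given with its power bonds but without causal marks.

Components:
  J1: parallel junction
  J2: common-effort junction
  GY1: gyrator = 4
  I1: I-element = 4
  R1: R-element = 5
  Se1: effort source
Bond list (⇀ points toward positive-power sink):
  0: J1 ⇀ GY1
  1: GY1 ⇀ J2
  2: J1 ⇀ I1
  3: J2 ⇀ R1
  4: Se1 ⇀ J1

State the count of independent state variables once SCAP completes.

bond 4 stroke→J1  (source Se1 imposes e)
bond 0 stroke→GY1  (J1: bond 4 brought effort, rest push out)
bond 2 stroke→I1  (J1 effort already set via bond 4)
bond 1 stroke→GY1  (GY1: gyrator matches bond 0)
bond 3 stroke→J2  (only one effort-in slot at J2)

1  (I1 all integral)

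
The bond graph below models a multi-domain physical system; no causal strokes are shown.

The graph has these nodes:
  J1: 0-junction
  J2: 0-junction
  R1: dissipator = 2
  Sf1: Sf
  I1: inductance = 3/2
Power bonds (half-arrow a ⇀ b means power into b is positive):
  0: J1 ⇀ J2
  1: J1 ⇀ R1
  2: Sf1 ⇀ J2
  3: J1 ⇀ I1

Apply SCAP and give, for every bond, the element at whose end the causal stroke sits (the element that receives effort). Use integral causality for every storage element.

β0 →J2
β1 →J1
β2 →Sf1
β3 →I1

#2 |Sf1  (Sf1 fixes flow; stroke at Sf1)
#0 |J2  (J2: last free bond brings effort in)
#3 |I1  (I1: I, integral causality)
#1 |J1  (J1 needs exactly one e-in)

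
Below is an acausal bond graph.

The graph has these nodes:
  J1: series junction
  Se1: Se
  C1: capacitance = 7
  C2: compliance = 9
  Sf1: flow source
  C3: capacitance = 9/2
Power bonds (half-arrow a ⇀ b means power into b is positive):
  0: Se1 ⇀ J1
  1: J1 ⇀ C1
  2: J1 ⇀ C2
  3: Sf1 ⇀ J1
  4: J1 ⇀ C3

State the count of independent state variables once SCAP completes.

#0 stroke at J1  (Se1 (Se) sets effort on bond)
#3 stroke at Sf1  (Sf1 fixes flow; stroke at Sf1)
#1 stroke at J1  (J1: bond 3 brought flow, rest push out)
#2 stroke at J1  (common-f at J1 fixed by 3)
#4 stroke at J1  (J1 flow already set via bond 3)

3  (C1, C2, C3 all integral)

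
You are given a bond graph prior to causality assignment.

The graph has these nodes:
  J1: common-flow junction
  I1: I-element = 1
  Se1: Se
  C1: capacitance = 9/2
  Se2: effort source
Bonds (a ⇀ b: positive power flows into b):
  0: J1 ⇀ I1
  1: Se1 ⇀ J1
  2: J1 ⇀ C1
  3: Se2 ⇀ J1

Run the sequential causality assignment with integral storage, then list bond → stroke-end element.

#0 |I1
#1 |J1
#2 |J1
#3 |J1

β1 |J1  (source Se1 imposes e)
β3 |J1  (Se2: effort source, stroke at far end)
β0 |I1  (I1 integral (f out))
β2 |J1  (1-jn J1 has f-setter on 0)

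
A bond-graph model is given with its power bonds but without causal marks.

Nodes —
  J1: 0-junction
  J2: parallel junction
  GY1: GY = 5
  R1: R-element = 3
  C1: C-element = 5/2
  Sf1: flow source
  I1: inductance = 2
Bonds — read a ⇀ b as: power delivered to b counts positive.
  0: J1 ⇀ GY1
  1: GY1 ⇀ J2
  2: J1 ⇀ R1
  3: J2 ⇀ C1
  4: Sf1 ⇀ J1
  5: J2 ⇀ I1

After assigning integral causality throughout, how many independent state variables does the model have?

2  (C1, I1 all integral)

bond 4 stroke at Sf1  (Sf1 (Sf) sets flow on bond)
bond 3 stroke at J2  (C1 outputs effort q/C1)
bond 1 stroke at GY1  (common-e at J2 fixed by 3)
bond 5 stroke at I1  (common-e at J2 fixed by 3)
bond 0 stroke at GY1  (through GY1, causality inverts; strokes same side of GY1)
bond 2 stroke at J1  (only one effort-in slot at J1)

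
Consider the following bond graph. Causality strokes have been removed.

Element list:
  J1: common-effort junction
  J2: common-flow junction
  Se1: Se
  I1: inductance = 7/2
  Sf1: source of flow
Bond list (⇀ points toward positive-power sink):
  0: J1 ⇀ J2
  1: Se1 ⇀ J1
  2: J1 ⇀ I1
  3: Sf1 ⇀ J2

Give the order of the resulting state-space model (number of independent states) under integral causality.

1  (I1 all integral)

b1 stroke at J1  (Se1: effort source, stroke at far end)
b3 stroke at Sf1  (Sf1 (Sf) sets flow on bond)
b0 stroke at J2  (common-e at J1 fixed by 1)
b2 stroke at I1  (0-jn J1 has e-setter on 1)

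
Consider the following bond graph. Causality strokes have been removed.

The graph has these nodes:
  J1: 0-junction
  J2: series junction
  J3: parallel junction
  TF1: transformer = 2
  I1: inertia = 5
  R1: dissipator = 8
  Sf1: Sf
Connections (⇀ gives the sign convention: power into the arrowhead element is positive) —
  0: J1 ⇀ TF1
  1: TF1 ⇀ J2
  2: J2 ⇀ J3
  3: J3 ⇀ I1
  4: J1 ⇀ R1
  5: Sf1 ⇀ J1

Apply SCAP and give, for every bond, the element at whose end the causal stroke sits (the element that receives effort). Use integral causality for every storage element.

β0 |TF1
β1 |J2
β2 |J3
β3 |I1
β4 |J1
β5 |Sf1

#5 |Sf1  (Sf1 fixes flow; stroke at Sf1)
#3 |I1  (I1 integral (f out))
#2 |J3  (J3 needs exactly one e-in)
#1 |J2  (1-jn J2 has f-setter on 2)
#0 |TF1  (TF1: transformer flips bond 1)
#4 |J1  (only one effort-in slot at J1)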